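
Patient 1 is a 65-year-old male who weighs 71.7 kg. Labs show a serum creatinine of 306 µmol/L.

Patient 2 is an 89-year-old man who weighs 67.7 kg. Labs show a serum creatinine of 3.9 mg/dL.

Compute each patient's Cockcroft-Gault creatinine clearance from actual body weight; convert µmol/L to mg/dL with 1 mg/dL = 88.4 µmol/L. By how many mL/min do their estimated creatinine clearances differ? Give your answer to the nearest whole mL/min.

9 mL/min

Patient 1: SCr = 306 / 88.4 = 3.462 mg/dL
Patient 1: CrCl = (140 − 65) × 71.7 / (72 × 3.462) = 5377.5 / 249.26 ≈ 21.6 mL/min
Patient 2: CrCl = (140 − 89) × 67.7 / (72 × 3.9) = 3452.7 / 280.80 ≈ 12.3 mL/min
|21.6 − 12.3| = 9.3 mL/min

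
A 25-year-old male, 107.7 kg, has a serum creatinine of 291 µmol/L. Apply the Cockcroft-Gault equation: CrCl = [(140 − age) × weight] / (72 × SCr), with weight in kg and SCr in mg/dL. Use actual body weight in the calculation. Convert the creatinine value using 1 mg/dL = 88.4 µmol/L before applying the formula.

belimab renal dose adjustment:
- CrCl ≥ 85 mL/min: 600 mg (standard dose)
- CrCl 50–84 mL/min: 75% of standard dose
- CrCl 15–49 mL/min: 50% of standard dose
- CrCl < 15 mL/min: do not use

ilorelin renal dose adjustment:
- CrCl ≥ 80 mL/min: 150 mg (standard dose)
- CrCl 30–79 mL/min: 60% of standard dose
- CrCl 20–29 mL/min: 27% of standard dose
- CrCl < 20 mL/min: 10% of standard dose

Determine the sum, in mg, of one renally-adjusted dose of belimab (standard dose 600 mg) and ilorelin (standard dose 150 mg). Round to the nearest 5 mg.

SCr = 291 / 88.4 = 3.292 mg/dL
CrCl = (140 − 25) × 107.7 / (72 × 3.292) = 12385.5 / 237.02 ≈ 52.3 mL/min
CrCl ≈ 52 mL/min.
belimab: 50–84 mL/min → 75% of 600 mg = 450 mg.
ilorelin: 30–79 mL/min → 60% of 150 mg = 90 mg.
Total = 450 + 90 = 540 mg.

540 mg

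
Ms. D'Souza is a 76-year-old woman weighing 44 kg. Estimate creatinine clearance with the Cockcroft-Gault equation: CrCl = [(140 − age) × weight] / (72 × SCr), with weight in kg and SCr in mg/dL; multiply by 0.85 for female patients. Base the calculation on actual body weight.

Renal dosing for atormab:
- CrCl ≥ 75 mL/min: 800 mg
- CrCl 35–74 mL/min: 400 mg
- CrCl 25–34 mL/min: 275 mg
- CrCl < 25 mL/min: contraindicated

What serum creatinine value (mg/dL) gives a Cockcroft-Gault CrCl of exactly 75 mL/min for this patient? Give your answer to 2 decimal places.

0.44 mg/dL

Standard dose requires CrCl ≥ 75 mL/min.
Set (140 − 76) × 44 × 0.85 / (72 × SCr) = 75
SCr = (140 − 76) × 44 × 0.85 / (72 × 75) = 0.443 mg/dL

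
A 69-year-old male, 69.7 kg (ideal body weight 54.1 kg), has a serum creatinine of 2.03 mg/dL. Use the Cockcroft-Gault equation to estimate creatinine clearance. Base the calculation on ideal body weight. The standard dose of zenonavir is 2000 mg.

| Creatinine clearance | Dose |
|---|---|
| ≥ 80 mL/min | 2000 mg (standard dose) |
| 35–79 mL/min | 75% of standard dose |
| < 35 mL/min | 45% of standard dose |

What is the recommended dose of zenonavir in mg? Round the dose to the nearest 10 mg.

900 mg

CrCl = (140 − 69) × 54.1 / (72 × 2.03) = 3841.1 / 146.16 ≈ 26.3 mL/min
CrCl ≈ 26 mL/min → bracket < 35 mL/min.
45% of 2000 mg = 900 mg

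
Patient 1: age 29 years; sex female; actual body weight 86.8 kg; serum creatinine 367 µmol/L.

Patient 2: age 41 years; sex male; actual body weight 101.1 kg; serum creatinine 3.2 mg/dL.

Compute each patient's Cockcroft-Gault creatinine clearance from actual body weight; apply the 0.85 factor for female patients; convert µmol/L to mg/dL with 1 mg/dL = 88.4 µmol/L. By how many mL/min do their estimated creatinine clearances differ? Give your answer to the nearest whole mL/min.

16 mL/min

Patient 1: SCr = 367 / 88.4 = 4.152 mg/dL
Patient 1: CrCl = (140 − 29) × 86.8 / (72 × 4.152) × 0.85 = 9634.8 / 298.94 × 0.85 ≈ 27.4 mL/min
Patient 2: CrCl = (140 − 41) × 101.1 / (72 × 3.2) = 10008.9 / 230.40 ≈ 43.4 mL/min
|27.4 − 43.4| = 16.0 mL/min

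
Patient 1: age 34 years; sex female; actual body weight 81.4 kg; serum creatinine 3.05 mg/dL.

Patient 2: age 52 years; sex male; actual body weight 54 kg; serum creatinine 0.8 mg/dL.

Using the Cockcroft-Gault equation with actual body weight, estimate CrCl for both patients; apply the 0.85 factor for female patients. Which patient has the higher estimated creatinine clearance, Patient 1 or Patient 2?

Patient 2

Patient 1: CrCl = (140 − 34) × 81.4 / (72 × 3.05) × 0.85 = 8628.4 / 219.60 × 0.85 ≈ 33.4 mL/min
Patient 2: CrCl = (140 − 52) × 54 / (72 × 0.8) = 4752.0 / 57.60 ≈ 82.5 mL/min
33.4 vs 82.5 mL/min → Patient 2 is higher.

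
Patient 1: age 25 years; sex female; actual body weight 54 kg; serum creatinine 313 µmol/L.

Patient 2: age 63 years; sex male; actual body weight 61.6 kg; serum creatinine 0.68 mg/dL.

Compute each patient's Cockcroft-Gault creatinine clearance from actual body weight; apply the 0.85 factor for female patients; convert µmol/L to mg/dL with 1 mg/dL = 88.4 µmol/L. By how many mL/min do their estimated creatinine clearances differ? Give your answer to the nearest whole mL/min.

Patient 1: SCr = 313 / 88.4 = 3.541 mg/dL
Patient 1: CrCl = (140 − 25) × 54 / (72 × 3.541) × 0.85 = 6210.0 / 254.95 × 0.85 ≈ 20.7 mL/min
Patient 2: CrCl = (140 − 63) × 61.6 / (72 × 0.68) = 4743.2 / 48.96 ≈ 96.9 mL/min
|20.7 − 96.9| = 76.2 mL/min

76 mL/min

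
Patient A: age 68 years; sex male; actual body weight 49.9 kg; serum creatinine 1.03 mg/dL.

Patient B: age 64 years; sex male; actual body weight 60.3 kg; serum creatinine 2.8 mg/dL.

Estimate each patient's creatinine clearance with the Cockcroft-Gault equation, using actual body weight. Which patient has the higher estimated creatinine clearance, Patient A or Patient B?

Patient A: CrCl = (140 − 68) × 49.9 / (72 × 1.03) = 3592.8 / 74.16 ≈ 48.4 mL/min
Patient B: CrCl = (140 − 64) × 60.3 / (72 × 2.8) = 4582.8 / 201.60 ≈ 22.7 mL/min
48.4 vs 22.7 mL/min → Patient A is higher.

Patient A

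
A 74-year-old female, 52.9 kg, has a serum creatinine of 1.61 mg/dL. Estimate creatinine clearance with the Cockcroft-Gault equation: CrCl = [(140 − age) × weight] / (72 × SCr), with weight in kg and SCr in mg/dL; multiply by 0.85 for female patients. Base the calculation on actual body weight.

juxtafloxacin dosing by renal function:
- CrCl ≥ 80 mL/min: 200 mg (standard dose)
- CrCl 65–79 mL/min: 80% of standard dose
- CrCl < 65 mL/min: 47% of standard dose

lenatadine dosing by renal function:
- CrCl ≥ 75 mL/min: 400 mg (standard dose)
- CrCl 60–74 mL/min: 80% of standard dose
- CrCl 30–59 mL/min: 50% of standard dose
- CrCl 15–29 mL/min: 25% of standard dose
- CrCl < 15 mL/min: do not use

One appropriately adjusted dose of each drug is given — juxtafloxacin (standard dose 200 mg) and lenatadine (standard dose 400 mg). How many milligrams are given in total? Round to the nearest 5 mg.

CrCl = (140 − 74) × 52.9 / (72 × 1.61) × 0.85 = 3491.4 / 115.92 × 0.85 ≈ 25.6 mL/min
CrCl ≈ 26 mL/min.
juxtafloxacin: < 65 mL/min → 47% of 200 mg = 94 mg.
lenatadine: 15–29 mL/min → 25% of 400 mg = 100 mg.
Total = 94 + 100 = 194 mg.

195 mg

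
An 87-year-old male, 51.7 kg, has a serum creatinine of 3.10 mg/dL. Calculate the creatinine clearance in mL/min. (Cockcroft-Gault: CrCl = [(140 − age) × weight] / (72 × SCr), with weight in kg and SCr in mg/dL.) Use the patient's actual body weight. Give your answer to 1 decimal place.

12.3 mL/min

CrCl = (140 − 87) × 51.7 / (72 × 3.1) = 2740.1 / 223.20 ≈ 12.3 mL/min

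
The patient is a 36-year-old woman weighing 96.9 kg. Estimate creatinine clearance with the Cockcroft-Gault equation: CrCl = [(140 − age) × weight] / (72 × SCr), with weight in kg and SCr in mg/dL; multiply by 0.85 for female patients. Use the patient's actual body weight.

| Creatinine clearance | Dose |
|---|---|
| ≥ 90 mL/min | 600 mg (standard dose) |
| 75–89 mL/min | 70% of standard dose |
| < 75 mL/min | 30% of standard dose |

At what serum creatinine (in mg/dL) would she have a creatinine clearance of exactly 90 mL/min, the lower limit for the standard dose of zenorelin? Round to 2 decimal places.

1.32 mg/dL

Standard dose requires CrCl ≥ 90 mL/min.
Set (140 − 36) × 96.9 × 0.85 / (72 × SCr) = 90
SCr = (140 − 36) × 96.9 × 0.85 / (72 × 90) = 1.322 mg/dL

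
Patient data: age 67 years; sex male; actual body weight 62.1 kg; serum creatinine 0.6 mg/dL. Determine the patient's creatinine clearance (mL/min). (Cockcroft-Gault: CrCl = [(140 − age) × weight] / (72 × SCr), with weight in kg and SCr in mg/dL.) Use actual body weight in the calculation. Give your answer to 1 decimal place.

CrCl = (140 − 67) × 62.1 / (72 × 0.6) = 4533.3 / 43.20 ≈ 104.9 mL/min

104.9 mL/min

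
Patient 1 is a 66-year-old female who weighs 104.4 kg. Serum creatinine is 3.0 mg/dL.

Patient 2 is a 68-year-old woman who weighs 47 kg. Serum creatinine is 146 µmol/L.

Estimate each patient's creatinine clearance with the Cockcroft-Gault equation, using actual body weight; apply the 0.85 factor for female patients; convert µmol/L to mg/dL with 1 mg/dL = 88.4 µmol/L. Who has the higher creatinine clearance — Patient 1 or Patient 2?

Patient 1: CrCl = (140 − 66) × 104.4 / (72 × 3) × 0.85 = 7725.6 / 216.00 × 0.85 ≈ 30.4 mL/min
Patient 2: SCr = 146 / 88.4 = 1.652 mg/dL
Patient 2: CrCl = (140 − 68) × 47 / (72 × 1.652) × 0.85 = 3384.0 / 118.94 × 0.85 ≈ 24.2 mL/min
30.4 vs 24.2 mL/min → Patient 1 is higher.

Patient 1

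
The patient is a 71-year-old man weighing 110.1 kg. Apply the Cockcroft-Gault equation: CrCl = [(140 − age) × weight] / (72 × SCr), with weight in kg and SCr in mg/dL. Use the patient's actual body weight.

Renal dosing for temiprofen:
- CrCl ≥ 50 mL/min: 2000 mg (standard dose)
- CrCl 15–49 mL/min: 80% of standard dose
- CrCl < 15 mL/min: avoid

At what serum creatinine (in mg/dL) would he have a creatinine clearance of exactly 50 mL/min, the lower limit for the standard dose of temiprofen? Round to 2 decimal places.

Standard dose requires CrCl ≥ 50 mL/min.
Set (140 − 71) × 110.1 / (72 × SCr) = 50
SCr = (140 − 71) × 110.1 / (72 × 50) = 2.110 mg/dL

2.11 mg/dL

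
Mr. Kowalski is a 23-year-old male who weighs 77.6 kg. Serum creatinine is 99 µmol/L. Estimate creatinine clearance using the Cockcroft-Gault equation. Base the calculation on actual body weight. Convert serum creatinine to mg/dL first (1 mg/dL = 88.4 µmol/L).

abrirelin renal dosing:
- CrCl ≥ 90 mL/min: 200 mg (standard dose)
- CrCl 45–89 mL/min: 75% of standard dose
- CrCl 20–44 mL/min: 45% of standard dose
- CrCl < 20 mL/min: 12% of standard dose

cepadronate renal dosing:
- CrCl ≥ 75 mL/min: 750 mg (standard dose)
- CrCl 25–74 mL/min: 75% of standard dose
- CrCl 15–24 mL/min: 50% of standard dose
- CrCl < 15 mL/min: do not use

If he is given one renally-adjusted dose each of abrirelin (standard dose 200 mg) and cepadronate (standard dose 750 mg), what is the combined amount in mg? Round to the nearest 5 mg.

SCr = 99 / 88.4 = 1.12 mg/dL
CrCl = (140 − 23) × 77.6 / (72 × 1.12) = 9079.2 / 80.64 ≈ 112.6 mL/min
CrCl ≈ 113 mL/min.
abrirelin: ≥ 90 mL/min → 100% of 200 mg = 200 mg.
cepadronate: ≥ 75 mL/min → 100% of 750 mg = 750 mg.
Total = 200 + 750 = 950 mg.

950 mg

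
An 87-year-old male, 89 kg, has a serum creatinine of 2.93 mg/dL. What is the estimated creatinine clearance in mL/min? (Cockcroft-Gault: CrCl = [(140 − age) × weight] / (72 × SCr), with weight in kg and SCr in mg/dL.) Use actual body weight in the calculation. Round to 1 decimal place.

22.4 mL/min

CrCl = (140 − 87) × 89 / (72 × 2.93) = 4717.0 / 210.96 ≈ 22.4 mL/min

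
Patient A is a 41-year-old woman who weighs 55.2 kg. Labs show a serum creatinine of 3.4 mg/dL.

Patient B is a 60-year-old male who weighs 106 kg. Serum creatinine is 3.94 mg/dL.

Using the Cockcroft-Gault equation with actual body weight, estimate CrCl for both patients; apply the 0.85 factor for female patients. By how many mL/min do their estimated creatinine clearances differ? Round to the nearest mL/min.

11 mL/min

Patient A: CrCl = (140 − 41) × 55.2 / (72 × 3.4) × 0.85 = 5464.8 / 244.80 × 0.85 ≈ 19.0 mL/min
Patient B: CrCl = (140 − 60) × 106 / (72 × 3.94) = 8480.0 / 283.68 ≈ 29.9 mL/min
|19.0 − 29.9| = 10.9 mL/min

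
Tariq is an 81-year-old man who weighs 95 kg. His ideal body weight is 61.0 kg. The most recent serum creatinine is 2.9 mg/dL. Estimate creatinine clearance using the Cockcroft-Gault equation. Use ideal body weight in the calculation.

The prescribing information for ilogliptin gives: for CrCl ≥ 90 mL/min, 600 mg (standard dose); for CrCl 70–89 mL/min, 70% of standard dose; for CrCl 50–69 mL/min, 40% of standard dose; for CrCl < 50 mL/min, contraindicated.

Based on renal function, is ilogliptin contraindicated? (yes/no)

CrCl = (140 − 81) × 61 / (72 × 2.9) = 3599.0 / 208.80 ≈ 17.2 mL/min
CrCl ≈ 17 mL/min, which is < 50 mL/min.

yes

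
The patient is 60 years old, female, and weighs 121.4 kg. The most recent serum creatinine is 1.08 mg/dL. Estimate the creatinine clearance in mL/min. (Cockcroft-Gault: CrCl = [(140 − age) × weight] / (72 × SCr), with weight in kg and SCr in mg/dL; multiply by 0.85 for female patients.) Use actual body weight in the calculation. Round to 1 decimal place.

106.2 mL/min

CrCl = (140 − 60) × 121.4 / (72 × 1.08) × 0.85 = 9712.0 / 77.76 × 0.85 ≈ 106.2 mL/min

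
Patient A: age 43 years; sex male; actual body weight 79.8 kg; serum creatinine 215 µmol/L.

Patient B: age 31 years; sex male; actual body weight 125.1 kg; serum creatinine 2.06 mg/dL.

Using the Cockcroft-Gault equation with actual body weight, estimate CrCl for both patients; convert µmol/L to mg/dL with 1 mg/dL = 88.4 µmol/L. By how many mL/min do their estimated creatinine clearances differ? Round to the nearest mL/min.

48 mL/min

Patient A: SCr = 215 / 88.4 = 2.432 mg/dL
Patient A: CrCl = (140 − 43) × 79.8 / (72 × 2.432) = 7740.6 / 175.10 ≈ 44.2 mL/min
Patient B: CrCl = (140 − 31) × 125.1 / (72 × 2.06) = 13635.9 / 148.32 ≈ 91.9 mL/min
|44.2 − 91.9| = 47.7 mL/min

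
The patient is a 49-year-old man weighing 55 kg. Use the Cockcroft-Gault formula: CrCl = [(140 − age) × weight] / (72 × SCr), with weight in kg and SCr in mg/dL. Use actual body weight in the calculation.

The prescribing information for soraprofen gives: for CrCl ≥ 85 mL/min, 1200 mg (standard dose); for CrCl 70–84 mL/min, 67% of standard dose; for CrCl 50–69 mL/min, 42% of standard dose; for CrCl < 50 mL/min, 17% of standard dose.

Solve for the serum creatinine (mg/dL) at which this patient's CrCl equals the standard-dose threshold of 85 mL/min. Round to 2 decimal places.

Standard dose requires CrCl ≥ 85 mL/min.
Set (140 − 49) × 55 / (72 × SCr) = 85
SCr = (140 − 49) × 55 / (72 × 85) = 0.818 mg/dL

0.82 mg/dL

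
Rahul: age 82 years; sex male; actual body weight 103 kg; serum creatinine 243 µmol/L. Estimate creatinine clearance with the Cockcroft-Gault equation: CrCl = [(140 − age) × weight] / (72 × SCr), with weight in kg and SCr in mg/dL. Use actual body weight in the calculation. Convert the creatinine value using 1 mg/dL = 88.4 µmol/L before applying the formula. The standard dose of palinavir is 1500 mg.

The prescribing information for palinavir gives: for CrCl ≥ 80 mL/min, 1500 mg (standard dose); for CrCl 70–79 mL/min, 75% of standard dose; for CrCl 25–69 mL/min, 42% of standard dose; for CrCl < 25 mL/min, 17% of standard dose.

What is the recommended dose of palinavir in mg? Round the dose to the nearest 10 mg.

SCr = 243 / 88.4 = 2.749 mg/dL
CrCl = (140 − 82) × 103 / (72 × 2.749) = 5974.0 / 197.93 ≈ 30.2 mL/min
CrCl ≈ 30 mL/min → bracket 25–69 mL/min.
42% of 1500 mg = 630 mg

630 mg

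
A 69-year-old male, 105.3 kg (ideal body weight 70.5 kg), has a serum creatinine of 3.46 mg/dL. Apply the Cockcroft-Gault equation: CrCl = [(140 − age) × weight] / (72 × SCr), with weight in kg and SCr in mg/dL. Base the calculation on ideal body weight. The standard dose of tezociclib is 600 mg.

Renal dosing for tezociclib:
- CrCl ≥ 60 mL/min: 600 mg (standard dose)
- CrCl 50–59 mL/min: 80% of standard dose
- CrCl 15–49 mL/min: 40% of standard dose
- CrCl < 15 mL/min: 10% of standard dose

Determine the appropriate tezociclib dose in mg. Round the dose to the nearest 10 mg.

240 mg

CrCl = (140 − 69) × 70.5 / (72 × 3.46) = 5005.5 / 249.12 ≈ 20.1 mL/min
CrCl ≈ 20 mL/min → bracket 15–49 mL/min.
40% of 600 mg = 240 mg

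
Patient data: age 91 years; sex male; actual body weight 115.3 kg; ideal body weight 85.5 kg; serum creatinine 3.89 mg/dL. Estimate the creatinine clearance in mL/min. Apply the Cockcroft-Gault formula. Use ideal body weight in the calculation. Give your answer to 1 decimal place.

15.0 mL/min

CrCl = (140 − 91) × 85.5 / (72 × 3.89) = 4189.5 / 280.08 ≈ 15.0 mL/min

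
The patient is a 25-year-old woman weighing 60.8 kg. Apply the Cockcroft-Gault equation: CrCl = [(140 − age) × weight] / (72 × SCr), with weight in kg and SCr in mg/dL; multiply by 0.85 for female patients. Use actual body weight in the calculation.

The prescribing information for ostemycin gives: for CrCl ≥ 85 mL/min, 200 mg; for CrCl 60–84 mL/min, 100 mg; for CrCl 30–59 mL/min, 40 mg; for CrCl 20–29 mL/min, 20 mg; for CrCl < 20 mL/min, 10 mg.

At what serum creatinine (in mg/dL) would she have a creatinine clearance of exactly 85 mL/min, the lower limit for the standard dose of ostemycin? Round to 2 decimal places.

Standard dose requires CrCl ≥ 85 mL/min.
Set (140 − 25) × 60.8 × 0.85 / (72 × SCr) = 85
SCr = (140 − 25) × 60.8 × 0.85 / (72 × 85) = 0.971 mg/dL

0.97 mg/dL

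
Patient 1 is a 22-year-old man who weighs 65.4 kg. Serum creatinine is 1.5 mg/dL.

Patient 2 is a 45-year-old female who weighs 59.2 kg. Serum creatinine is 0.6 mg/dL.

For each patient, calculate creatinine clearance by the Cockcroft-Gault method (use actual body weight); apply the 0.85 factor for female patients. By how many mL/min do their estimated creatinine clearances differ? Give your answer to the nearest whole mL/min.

39 mL/min

Patient 1: CrCl = (140 − 22) × 65.4 / (72 × 1.5) = 7717.2 / 108.00 ≈ 71.5 mL/min
Patient 2: CrCl = (140 − 45) × 59.2 / (72 × 0.6) × 0.85 = 5624.0 / 43.20 × 0.85 ≈ 110.7 mL/min
|71.5 − 110.7| = 39.2 mL/min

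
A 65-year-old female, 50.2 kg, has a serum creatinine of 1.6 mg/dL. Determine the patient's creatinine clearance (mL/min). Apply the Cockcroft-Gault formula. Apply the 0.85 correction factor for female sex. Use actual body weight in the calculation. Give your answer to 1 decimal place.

27.8 mL/min

CrCl = (140 − 65) × 50.2 / (72 × 1.6) × 0.85 = 3765.0 / 115.20 × 0.85 ≈ 27.8 mL/min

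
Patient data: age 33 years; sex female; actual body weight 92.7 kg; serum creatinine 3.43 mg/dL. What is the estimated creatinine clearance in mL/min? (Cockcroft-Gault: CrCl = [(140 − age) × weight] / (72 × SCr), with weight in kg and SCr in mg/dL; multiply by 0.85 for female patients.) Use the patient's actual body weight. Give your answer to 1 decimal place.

CrCl = (140 − 33) × 92.7 / (72 × 3.43) × 0.85 = 9918.9 / 246.96 × 0.85 ≈ 34.1 mL/min

34.1 mL/min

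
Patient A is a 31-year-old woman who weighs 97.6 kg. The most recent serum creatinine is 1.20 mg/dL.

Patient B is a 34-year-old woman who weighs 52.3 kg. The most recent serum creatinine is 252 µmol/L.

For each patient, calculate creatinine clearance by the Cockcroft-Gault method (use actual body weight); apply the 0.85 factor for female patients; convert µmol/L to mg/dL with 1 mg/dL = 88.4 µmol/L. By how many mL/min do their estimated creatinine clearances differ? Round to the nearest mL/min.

82 mL/min

Patient A: CrCl = (140 − 31) × 97.6 / (72 × 1.2) × 0.85 = 10638.4 / 86.40 × 0.85 ≈ 104.7 mL/min
Patient B: SCr = 252 / 88.4 = 2.851 mg/dL
Patient B: CrCl = (140 − 34) × 52.3 / (72 × 2.851) × 0.85 = 5543.8 / 205.27 × 0.85 ≈ 23.0 mL/min
|104.7 − 23.0| = 81.7 mL/min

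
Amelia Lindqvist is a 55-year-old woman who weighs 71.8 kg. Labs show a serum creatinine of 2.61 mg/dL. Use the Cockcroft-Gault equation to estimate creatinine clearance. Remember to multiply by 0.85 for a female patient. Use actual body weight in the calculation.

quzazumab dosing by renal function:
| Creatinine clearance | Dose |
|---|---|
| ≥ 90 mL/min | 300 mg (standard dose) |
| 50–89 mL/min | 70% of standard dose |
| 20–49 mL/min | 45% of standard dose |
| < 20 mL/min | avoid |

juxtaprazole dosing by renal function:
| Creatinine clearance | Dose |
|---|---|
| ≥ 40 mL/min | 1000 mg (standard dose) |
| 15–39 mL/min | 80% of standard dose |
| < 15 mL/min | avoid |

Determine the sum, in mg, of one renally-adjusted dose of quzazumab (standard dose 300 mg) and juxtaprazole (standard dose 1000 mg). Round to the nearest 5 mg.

CrCl = (140 − 55) × 71.8 / (72 × 2.61) × 0.85 = 6103.0 / 187.92 × 0.85 ≈ 27.6 mL/min
CrCl ≈ 28 mL/min.
quzazumab: 20–49 mL/min → 45% of 300 mg = 135 mg.
juxtaprazole: 15–39 mL/min → 80% of 1000 mg = 800 mg.
Total = 135 + 800 = 935 mg.

935 mg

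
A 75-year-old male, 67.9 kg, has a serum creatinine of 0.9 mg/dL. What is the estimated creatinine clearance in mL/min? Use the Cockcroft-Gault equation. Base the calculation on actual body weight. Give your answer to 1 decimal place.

CrCl = (140 − 75) × 67.9 / (72 × 0.9) = 4413.5 / 64.80 ≈ 68.1 mL/min

68.1 mL/min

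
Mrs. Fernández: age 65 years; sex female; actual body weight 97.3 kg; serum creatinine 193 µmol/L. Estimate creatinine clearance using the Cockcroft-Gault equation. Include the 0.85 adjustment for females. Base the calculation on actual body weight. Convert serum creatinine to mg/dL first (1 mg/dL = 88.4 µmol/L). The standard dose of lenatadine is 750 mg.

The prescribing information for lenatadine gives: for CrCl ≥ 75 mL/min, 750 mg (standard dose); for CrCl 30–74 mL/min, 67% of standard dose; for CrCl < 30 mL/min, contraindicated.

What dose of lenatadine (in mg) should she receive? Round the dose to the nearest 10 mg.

500 mg

SCr = 193 / 88.4 = 2.183 mg/dL
CrCl = (140 − 65) × 97.3 / (72 × 2.183) × 0.85 = 7297.5 / 157.18 × 0.85 ≈ 39.5 mL/min
CrCl ≈ 39 mL/min → bracket 30–74 mL/min.
67% of 750 mg = 502.5 mg → 500 mg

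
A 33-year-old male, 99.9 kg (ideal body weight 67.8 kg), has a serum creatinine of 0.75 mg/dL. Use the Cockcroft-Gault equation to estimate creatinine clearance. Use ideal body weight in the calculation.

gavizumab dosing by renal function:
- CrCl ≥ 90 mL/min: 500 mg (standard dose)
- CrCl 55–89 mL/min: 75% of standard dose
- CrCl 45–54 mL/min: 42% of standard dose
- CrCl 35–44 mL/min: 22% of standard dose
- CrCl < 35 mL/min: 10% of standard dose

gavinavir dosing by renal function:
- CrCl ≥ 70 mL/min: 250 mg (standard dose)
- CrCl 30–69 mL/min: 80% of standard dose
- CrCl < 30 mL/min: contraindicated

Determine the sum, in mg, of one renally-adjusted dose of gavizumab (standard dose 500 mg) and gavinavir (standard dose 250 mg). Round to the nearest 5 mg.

CrCl = (140 − 33) × 67.8 / (72 × 0.75) = 7254.6 / 54.00 ≈ 134.3 mL/min
CrCl ≈ 134 mL/min.
gavizumab: ≥ 90 mL/min → 100% of 500 mg = 500 mg.
gavinavir: ≥ 70 mL/min → 100% of 250 mg = 250 mg.
Total = 500 + 250 = 750 mg.

750 mg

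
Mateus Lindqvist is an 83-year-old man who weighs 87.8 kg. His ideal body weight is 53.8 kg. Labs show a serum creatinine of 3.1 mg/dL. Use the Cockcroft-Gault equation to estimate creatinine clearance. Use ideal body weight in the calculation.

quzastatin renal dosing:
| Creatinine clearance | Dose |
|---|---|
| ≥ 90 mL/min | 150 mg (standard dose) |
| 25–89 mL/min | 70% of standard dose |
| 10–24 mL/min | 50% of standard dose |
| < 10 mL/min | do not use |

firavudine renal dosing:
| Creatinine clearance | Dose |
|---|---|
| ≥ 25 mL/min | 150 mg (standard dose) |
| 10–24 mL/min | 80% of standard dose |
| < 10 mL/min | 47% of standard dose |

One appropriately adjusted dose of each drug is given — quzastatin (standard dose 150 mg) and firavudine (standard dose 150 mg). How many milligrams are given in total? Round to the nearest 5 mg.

CrCl = (140 − 83) × 53.8 / (72 × 3.1) = 3066.6 / 223.20 ≈ 13.7 mL/min
CrCl ≈ 14 mL/min.
quzastatin: 10–24 mL/min → 50% of 150 mg = 75 mg.
firavudine: 10–24 mL/min → 80% of 150 mg = 120 mg.
Total = 75 + 120 = 195 mg.

195 mg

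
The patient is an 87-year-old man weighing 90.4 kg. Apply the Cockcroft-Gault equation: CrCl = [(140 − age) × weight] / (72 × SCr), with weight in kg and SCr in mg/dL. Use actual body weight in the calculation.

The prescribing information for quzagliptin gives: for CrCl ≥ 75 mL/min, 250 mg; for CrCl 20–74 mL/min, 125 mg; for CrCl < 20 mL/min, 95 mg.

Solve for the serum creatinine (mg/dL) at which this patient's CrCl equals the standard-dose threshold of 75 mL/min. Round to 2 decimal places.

0.89 mg/dL

Standard dose requires CrCl ≥ 75 mL/min.
Set (140 − 87) × 90.4 / (72 × SCr) = 75
SCr = (140 − 87) × 90.4 / (72 × 75) = 0.887 mg/dL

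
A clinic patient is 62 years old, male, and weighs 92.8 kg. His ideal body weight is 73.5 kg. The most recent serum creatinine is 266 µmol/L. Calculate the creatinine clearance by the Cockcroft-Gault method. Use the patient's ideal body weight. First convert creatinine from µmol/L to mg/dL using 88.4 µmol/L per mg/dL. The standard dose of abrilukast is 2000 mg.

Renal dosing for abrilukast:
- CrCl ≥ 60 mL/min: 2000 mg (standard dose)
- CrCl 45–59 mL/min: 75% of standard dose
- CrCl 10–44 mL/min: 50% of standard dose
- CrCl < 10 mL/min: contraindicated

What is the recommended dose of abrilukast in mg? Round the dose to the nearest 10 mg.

1000 mg

SCr = 266 / 88.4 = 3.009 mg/dL
CrCl = (140 − 62) × 73.5 / (72 × 3.009) = 5733.0 / 216.65 ≈ 26.5 mL/min
CrCl ≈ 26 mL/min → bracket 10–44 mL/min.
50% of 2000 mg = 1000 mg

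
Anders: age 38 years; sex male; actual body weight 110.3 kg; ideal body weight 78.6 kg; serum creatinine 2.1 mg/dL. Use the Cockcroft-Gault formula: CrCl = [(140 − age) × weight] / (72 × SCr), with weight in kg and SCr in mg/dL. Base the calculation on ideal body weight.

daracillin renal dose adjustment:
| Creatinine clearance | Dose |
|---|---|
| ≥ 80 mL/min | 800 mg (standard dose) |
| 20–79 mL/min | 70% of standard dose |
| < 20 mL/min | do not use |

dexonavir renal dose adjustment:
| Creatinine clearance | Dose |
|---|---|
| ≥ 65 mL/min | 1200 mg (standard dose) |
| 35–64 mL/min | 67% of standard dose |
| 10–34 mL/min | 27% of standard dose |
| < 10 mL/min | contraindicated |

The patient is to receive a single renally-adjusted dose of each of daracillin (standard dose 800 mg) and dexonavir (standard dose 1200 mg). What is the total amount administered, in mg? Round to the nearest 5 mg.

CrCl = (140 − 38) × 78.6 / (72 × 2.1) = 8017.2 / 151.20 ≈ 53.0 mL/min
CrCl ≈ 53 mL/min.
daracillin: 20–79 mL/min → 70% of 800 mg = 560 mg.
dexonavir: 35–64 mL/min → 67% of 1200 mg = 804 mg.
Total = 560 + 804 = 1364 mg.

1365 mg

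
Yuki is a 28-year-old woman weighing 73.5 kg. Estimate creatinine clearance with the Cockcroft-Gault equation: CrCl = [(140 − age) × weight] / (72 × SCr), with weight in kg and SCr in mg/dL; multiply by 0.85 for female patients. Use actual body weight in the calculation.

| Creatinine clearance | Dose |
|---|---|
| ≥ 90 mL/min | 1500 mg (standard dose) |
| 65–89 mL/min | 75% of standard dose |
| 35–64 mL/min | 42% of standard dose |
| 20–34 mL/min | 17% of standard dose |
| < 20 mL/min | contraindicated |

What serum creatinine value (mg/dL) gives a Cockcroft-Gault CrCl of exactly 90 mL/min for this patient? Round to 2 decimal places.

1.08 mg/dL

Standard dose requires CrCl ≥ 90 mL/min.
Set (140 − 28) × 73.5 × 0.85 / (72 × SCr) = 90
SCr = (140 − 28) × 73.5 × 0.85 / (72 × 90) = 1.080 mg/dL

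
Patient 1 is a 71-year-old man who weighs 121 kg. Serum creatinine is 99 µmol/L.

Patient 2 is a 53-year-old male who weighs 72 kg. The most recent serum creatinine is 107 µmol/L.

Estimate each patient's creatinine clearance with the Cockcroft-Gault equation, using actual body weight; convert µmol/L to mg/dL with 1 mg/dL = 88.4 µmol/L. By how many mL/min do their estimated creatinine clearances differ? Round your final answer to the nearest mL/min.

Patient 1: SCr = 99 / 88.4 = 1.12 mg/dL
Patient 1: CrCl = (140 − 71) × 121 / (72 × 1.12) = 8349.0 / 80.64 ≈ 103.5 mL/min
Patient 2: SCr = 107 / 88.4 = 1.21 mg/dL
Patient 2: CrCl = (140 − 53) × 72 / (72 × 1.21) = 6264.0 / 87.12 ≈ 71.9 mL/min
|103.5 − 71.9| = 31.6 mL/min

32 mL/min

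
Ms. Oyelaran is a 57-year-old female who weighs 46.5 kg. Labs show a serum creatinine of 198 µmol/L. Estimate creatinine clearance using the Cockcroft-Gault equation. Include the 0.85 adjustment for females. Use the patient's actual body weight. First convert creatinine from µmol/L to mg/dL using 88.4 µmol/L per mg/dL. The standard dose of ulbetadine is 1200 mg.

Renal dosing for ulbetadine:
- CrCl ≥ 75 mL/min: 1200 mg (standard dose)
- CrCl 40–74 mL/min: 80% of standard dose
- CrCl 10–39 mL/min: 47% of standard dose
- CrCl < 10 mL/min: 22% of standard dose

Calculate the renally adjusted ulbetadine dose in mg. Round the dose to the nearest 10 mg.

SCr = 198 / 88.4 = 2.24 mg/dL
CrCl = (140 − 57) × 46.5 / (72 × 2.24) × 0.85 = 3859.5 / 161.28 × 0.85 ≈ 20.3 mL/min
CrCl ≈ 20 mL/min → bracket 10–39 mL/min.
47% of 1200 mg = 564 mg → 560 mg

560 mg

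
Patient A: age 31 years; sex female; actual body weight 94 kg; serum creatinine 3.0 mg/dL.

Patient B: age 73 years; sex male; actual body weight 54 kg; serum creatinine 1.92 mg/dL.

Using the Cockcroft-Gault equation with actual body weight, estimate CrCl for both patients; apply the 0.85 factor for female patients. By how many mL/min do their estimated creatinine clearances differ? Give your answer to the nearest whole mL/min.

14 mL/min

Patient A: CrCl = (140 − 31) × 94 / (72 × 3) × 0.85 = 10246.0 / 216.00 × 0.85 ≈ 40.3 mL/min
Patient B: CrCl = (140 − 73) × 54 / (72 × 1.92) = 3618.0 / 138.24 ≈ 26.2 mL/min
|40.3 − 26.2| = 14.1 mL/min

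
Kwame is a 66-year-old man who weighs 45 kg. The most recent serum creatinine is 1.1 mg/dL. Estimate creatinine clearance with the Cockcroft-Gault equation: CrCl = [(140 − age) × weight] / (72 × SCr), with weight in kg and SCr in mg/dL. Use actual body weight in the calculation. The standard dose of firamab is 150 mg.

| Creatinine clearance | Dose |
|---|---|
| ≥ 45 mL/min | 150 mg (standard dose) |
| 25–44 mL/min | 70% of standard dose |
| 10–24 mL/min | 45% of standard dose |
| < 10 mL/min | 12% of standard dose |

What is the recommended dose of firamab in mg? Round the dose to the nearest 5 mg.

105 mg

CrCl = (140 − 66) × 45 / (72 × 1.1) = 3330.0 / 79.20 ≈ 42.0 mL/min
CrCl ≈ 42 mL/min → bracket 25–44 mL/min.
70% of 150 mg = 105 mg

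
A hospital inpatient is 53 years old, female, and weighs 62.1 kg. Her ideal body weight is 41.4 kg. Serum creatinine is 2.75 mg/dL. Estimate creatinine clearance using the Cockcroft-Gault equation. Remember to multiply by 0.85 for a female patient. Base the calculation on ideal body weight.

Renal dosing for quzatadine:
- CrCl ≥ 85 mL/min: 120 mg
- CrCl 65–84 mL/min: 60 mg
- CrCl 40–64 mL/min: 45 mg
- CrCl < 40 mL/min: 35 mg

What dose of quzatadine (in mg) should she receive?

35 mg

CrCl = (140 − 53) × 41.4 / (72 × 2.75) × 0.85 = 3601.8 / 198.00 × 0.85 ≈ 15.5 mL/min
CrCl ≈ 15 mL/min → bracket < 40 mL/min.
Dose for this bracket: 35 mg.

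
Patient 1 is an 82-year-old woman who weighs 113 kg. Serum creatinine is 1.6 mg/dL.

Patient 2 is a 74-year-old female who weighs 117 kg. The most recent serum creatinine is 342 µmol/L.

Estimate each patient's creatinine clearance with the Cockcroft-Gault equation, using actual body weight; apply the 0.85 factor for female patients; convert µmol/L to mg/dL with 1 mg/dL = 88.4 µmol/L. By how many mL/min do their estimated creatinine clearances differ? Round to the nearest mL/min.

Patient 1: CrCl = (140 − 82) × 113 / (72 × 1.6) × 0.85 = 6554.0 / 115.20 × 0.85 ≈ 48.4 mL/min
Patient 2: SCr = 342 / 88.4 = 3.869 mg/dL
Patient 2: CrCl = (140 − 74) × 117 / (72 × 3.869) × 0.85 = 7722.0 / 278.57 × 0.85 ≈ 23.6 mL/min
|48.4 − 23.6| = 24.8 mL/min

25 mL/min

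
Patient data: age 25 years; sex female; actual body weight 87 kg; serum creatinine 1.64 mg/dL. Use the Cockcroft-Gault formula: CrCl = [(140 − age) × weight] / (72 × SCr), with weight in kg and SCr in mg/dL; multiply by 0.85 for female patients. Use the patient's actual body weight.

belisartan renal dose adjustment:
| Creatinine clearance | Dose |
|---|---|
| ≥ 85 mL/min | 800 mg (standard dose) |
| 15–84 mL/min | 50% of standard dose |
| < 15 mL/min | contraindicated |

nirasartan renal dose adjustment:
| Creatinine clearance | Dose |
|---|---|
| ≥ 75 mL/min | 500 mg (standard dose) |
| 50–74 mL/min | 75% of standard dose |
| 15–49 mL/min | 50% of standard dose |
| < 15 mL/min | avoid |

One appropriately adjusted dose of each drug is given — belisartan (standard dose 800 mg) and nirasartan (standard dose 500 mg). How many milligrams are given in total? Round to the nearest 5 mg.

775 mg

CrCl = (140 − 25) × 87 / (72 × 1.64) × 0.85 = 10005.0 / 118.08 × 0.85 ≈ 72.0 mL/min
CrCl ≈ 72 mL/min.
belisartan: 15–84 mL/min → 50% of 800 mg = 400 mg.
nirasartan: 50–74 mL/min → 75% of 500 mg = 375 mg.
Total = 400 + 375 = 775 mg.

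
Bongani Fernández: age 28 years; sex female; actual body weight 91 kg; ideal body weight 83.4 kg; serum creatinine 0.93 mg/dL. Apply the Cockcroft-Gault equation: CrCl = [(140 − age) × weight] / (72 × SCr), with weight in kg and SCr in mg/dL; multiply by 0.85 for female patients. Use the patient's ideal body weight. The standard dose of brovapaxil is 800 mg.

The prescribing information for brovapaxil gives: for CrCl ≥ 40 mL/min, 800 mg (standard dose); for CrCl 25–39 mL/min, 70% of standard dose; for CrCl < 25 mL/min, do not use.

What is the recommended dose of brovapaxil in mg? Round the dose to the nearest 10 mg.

800 mg

CrCl = (140 − 28) × 83.4 / (72 × 0.93) × 0.85 = 9340.8 / 66.96 × 0.85 ≈ 118.6 mL/min
CrCl ≈ 119 mL/min → bracket ≥ 40 mL/min.
100% of 800 mg = 800 mg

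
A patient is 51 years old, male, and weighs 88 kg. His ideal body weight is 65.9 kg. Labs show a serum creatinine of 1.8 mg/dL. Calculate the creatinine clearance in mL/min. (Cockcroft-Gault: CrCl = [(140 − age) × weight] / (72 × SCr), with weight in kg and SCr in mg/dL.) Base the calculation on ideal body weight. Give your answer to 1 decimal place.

45.3 mL/min

CrCl = (140 − 51) × 65.9 / (72 × 1.8) = 5865.1 / 129.60 ≈ 45.3 mL/min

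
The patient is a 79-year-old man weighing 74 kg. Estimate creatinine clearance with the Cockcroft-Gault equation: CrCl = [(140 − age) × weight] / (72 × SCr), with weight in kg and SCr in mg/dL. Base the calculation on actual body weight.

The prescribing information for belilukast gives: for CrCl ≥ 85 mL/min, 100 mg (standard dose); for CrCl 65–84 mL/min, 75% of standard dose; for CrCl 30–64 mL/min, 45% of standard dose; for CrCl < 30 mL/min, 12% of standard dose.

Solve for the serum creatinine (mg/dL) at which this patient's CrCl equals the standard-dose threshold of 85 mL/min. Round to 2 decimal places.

Standard dose requires CrCl ≥ 85 mL/min.
Set (140 − 79) × 74 / (72 × SCr) = 85
SCr = (140 − 79) × 74 / (72 × 85) = 0.738 mg/dL

0.74 mg/dL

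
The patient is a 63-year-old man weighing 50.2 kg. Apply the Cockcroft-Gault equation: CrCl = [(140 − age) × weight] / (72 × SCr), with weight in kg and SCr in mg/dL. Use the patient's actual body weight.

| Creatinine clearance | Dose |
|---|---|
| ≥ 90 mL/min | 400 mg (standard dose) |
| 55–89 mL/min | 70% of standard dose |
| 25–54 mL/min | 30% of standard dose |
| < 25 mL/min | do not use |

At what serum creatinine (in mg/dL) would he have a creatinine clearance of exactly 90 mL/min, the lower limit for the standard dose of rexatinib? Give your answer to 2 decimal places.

Standard dose requires CrCl ≥ 90 mL/min.
Set (140 − 63) × 50.2 / (72 × SCr) = 90
SCr = (140 − 63) × 50.2 / (72 × 90) = 0.597 mg/dL

0.60 mg/dL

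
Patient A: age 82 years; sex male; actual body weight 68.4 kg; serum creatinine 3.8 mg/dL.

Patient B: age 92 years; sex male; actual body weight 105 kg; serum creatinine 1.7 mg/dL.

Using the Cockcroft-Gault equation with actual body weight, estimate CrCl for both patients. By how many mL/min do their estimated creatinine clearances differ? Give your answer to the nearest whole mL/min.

Patient A: CrCl = (140 − 82) × 68.4 / (72 × 3.8) = 3967.2 / 273.60 ≈ 14.5 mL/min
Patient B: CrCl = (140 − 92) × 105 / (72 × 1.7) = 5040.0 / 122.40 ≈ 41.2 mL/min
|14.5 − 41.2| = 26.7 mL/min

27 mL/min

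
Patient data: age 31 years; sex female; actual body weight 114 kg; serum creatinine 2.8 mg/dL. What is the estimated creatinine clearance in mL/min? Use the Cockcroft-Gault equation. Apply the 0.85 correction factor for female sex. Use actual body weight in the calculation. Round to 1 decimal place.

CrCl = (140 − 31) × 114 / (72 × 2.8) × 0.85 = 12426.0 / 201.60 × 0.85 ≈ 52.4 mL/min

52.4 mL/min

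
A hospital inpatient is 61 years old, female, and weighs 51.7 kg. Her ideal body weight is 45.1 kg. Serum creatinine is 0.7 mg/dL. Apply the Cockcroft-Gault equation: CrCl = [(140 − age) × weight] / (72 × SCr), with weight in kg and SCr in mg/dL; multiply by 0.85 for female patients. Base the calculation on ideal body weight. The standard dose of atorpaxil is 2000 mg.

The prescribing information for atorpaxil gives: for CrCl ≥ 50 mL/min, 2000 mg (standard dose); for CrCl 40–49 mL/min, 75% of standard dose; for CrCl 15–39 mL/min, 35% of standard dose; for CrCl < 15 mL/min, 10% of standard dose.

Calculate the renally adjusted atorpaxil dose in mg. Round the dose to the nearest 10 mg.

2000 mg

CrCl = (140 − 61) × 45.1 / (72 × 0.7) × 0.85 = 3562.9 / 50.40 × 0.85 ≈ 60.1 mL/min
CrCl ≈ 60 mL/min → bracket ≥ 50 mL/min.
100% of 2000 mg = 2000 mg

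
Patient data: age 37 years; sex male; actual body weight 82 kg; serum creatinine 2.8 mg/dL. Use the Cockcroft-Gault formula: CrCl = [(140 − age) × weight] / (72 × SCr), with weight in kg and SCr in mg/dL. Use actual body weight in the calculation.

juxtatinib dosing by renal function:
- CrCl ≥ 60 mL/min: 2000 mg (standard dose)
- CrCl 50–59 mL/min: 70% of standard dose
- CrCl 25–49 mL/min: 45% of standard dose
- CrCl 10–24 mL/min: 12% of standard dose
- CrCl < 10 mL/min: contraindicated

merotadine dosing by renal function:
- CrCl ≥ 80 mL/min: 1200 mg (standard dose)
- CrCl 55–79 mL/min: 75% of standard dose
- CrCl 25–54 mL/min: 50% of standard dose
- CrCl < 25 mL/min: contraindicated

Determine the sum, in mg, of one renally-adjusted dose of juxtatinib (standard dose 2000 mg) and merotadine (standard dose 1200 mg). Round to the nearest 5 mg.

CrCl = (140 − 37) × 82 / (72 × 2.8) = 8446.0 / 201.60 ≈ 41.9 mL/min
CrCl ≈ 42 mL/min.
juxtatinib: 25–49 mL/min → 45% of 2000 mg = 900 mg.
merotadine: 25–54 mL/min → 50% of 1200 mg = 600 mg.
Total = 900 + 600 = 1500 mg.

1500 mg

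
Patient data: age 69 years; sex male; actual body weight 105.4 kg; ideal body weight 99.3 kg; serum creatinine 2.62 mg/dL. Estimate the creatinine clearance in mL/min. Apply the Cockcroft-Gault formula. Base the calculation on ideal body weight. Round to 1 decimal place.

CrCl = (140 − 69) × 99.3 / (72 × 2.62) = 7050.3 / 188.64 ≈ 37.4 mL/min

37.4 mL/min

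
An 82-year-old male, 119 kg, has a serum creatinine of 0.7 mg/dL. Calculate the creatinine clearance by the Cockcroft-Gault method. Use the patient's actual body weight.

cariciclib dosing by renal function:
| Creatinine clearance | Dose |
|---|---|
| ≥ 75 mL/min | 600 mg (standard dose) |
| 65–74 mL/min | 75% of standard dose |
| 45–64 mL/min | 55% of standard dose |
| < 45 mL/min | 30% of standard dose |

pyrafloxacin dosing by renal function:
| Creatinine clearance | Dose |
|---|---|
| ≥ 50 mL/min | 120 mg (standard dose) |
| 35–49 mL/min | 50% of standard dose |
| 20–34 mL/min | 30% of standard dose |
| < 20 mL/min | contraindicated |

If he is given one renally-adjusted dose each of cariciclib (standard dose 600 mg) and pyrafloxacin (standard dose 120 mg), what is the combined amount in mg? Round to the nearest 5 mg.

CrCl = (140 − 82) × 119 / (72 × 0.7) = 6902.0 / 50.40 ≈ 136.9 mL/min
CrCl ≈ 137 mL/min.
cariciclib: ≥ 75 mL/min → 100% of 600 mg = 600 mg.
pyrafloxacin: ≥ 50 mL/min → 100% of 120 mg = 120 mg.
Total = 600 + 120 = 720 mg.

720 mg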